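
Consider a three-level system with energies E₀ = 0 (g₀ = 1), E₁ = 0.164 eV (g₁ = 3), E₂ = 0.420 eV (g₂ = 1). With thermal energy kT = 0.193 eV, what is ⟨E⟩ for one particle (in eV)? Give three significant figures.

0.108 eV

Eᵢ/kT = 0, 0.84974, 2.1762.
Z = Σ gᵢe^(−Eᵢ/kT) = 1·e^(−0) + 3·e^(−0.84974) + 1·e^(−2.1762) = 1.0000 + 1.2826 + 0.11347 = 2.3961.
⟨E⟩ = Σ Eᵢ gᵢe^(−Eᵢ/kT) / Z = (0·1.0000 + 0.164·1.2826 + 0.420·0.11347) / 2.3961 = 0.108 eV.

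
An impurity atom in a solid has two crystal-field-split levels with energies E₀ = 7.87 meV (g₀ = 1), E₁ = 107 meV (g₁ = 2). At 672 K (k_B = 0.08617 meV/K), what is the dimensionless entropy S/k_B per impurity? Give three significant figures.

0.762

k_BT = 0.08617 × 672 K = 57.906 meV.
Eᵢ/kT = 0.13591, 1.8478.
Z = Σ gᵢe^(−Eᵢ/kT) = 1·e^(−0.13591) + 2·e^(−1.8478) = 0.87292 + 0.31517 = 1.1881.
⟨E⟩ = Σ EᵢPᵢ = 34.166 meV.
S/k_B = ln Z + ⟨E⟩/kT = ln(1.1881) + 34.166/57.906 = 0.17236 + 0.59003 = 0.762.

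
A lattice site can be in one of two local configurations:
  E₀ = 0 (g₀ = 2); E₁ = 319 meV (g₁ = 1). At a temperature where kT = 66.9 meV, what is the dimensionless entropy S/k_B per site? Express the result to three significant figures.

0.718

Eᵢ/kT = 0, 4.7683.
Z = Σ gᵢe^(−Eᵢ/kT) = 2·e^(−0) + 1·e^(−4.7683) = 2.0000 + 0.0084948 = 2.0085.
⟨E⟩ = Σ EᵢPᵢ = 1.3492 meV.
S/k_B = ln Z + ⟨E⟩/kT = ln(2.0085) + 1.3492/66.9 = 0.69739 + 0.020167 = 0.718.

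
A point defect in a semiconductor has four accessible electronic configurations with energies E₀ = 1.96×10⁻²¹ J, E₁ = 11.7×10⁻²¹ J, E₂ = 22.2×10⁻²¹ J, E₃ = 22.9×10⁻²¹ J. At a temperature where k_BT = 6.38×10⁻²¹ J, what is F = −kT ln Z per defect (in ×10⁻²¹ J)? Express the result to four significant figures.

0.3023 ×10⁻²¹ J

Eᵢ/kT = 0.307210, 1.83386, 3.47962, 3.58934.
Z = Σ e^(−Eᵢ/kT) = e^(−0.307210) + e^(−1.83386) + e^(−3.47962) + e^(−3.58934) = 0.735496 + 0.159796 + 0.0308191 + 0.0276166 = 0.953728.
F = −kT ln Z = −6.38 × ln(0.953728) = −6.38 × -0.0473768 = 0.3023 ×10⁻²¹ J.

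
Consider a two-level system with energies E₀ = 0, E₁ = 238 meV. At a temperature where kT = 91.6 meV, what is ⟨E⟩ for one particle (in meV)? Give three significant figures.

Eᵢ/kT = 0, 2.5983.
Z = Σ e^(−Eᵢ/kT) = e^(−0) + e^(−2.5983) = 1.0000 + 0.074400 = 1.0744.
⟨E⟩ = Σ Eᵢ e^(−Eᵢ/kT) / Z = (0·1.0000 + 238·0.074400) / 1.0744 = 16.5 meV.

16.5 meV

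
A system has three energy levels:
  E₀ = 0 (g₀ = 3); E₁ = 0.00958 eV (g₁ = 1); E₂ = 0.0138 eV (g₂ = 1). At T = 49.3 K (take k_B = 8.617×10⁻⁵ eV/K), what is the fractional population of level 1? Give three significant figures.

0.0334

k_BT = 8.617×10⁻⁵ × 49.3 K = 0.0042482 eV.
Eᵢ/kT = 0, 2.2551, 3.2484.
Z = Σ gᵢe^(−Eᵢ/kT) = 3·e^(−0) + 1·e^(−2.2551) + 1·e^(−3.2484) = 3.0000 + 0.10486 + 0.038836 = 3.1437.
P₁ = g₁ e^(−E₁/kT) / Z = 0.10486/3.1437 = 0.0334.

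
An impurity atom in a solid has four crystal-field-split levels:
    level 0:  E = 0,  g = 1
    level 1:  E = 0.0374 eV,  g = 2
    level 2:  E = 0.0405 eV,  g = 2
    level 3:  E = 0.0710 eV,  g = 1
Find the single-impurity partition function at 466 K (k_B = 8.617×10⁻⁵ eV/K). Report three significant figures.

k_BT = 8.617×10⁻⁵ × 466 K = 0.040155 eV.
Eᵢ/kT = 0, 0.93139, 1.0086, 1.7681.
Z = Σ gᵢe^(−Eᵢ/kT) = 1·e^(−0) + 2·e^(−0.93139) + 2·e^(−1.0086) + 1·e^(−1.7681) = 1.0000 + 0.78801 + 0.72946 + 0.17066 = 2.6881.

Z = 2.69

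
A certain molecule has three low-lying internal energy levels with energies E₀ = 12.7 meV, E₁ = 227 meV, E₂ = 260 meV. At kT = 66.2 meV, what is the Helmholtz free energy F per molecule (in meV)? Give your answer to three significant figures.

8.65 meV

Eᵢ/kT = 0.19184, 3.4290, 3.9275.
Z = Σ e^(−Eᵢ/kT) = e^(−0.19184) + e^(−3.4290) + e^(−3.9275) = 0.82544 + 0.032419 + 0.019693 = 0.87755.
F = −kT ln Z = −66.2 × ln(0.87755) = −66.2 × -0.13062 = 8.65 meV.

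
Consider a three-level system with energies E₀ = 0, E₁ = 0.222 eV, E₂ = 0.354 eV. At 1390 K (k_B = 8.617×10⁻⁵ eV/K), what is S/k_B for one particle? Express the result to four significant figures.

k_BT = 8.617×10⁻⁵ × 1390 K = 0.119776 eV.
Eᵢ/kT = 0, 1.85346, 2.95552.
Z = Σ e^(−Eᵢ/kT) = e^(−0) + e^(−1.85346) + e^(−2.95552) = 1.00000 + 0.156694 + 0.0520516 = 1.20875.
⟨E⟩ = Σ EᵢPᵢ = 0.0440226 eV.
S/k_B = ln Z + ⟨E⟩/kT = ln(1.20875) + 0.0440226/0.119776 = 0.189587 + 0.367541 = 0.5571.

0.5571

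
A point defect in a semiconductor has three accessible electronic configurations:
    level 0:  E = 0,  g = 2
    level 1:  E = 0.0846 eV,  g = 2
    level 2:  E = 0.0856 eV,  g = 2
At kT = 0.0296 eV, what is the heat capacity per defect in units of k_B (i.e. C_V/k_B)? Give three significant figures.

Eᵢ/kT = 0, 2.8581, 2.8919.
Z = Σ gᵢe^(−Eᵢ/kT) = 2·e^(−0) + 2·e^(−2.8581) + 2·e^(−2.8919) = 2.0000 + 0.11476 + 0.11094 = 2.2257.
⟨E⟩ = 0.0086288 eV, ⟨E²⟩ = 0.00073426 eV².
C_V/k_B = (⟨E²⟩ − ⟨E⟩²)/(kT)² = (0.00073426 − 0.000074456)/0.00087616 = 0.753.

0.753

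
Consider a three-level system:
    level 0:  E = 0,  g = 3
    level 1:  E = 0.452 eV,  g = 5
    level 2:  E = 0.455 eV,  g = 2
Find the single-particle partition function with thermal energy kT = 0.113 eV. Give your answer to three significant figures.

Eᵢ/kT = 0, 4.0000, 4.0265.
Z = Σ gᵢe^(−Eᵢ/kT) = 3·e^(−0) + 5·e^(−4.0000) + 2·e^(−4.0265) = 3.0000 + 0.091578 + 0.035673 = 3.1273.

Z = 3.13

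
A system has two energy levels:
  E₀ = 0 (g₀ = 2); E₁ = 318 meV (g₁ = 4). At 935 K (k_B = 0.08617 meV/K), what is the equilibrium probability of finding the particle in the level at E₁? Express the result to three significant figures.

k_BT = 0.08617 × 935 K = 80.569 meV.
Eᵢ/kT = 0, 3.9469.
Z = Σ gᵢe^(−Eᵢ/kT) = 2·e^(−0) + 4·e^(−3.9469) = 2.0000 + 0.077258 = 2.0773.
P₁ = g₁ e^(−E₁/kT) / Z = 0.077258/2.0773 = 0.0372.

0.0372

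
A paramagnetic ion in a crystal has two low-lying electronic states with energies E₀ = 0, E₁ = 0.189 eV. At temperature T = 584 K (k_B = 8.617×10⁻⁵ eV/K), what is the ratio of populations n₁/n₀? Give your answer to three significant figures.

0.0234

k_BT = 8.617×10⁻⁵ × 584 K = 0.050323 eV.
n₁/n₀ = exp[−(E₁−E₀)/kT] = exp(−(0.189 eV)/(0.050323 eV)) = exp(-3.7557) = 0.0234.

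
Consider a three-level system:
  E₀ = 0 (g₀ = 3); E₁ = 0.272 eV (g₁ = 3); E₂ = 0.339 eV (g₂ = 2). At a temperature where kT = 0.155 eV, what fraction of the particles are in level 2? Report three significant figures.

Eᵢ/kT = 0, 1.7548, 2.1871.
Z = Σ gᵢe^(−Eᵢ/kT) = 3·e^(−0) + 3·e^(−1.7548) + 2·e^(−2.1871) = 3.0000 + 0.51883 + 0.22448 = 3.7433.
P₂ = g₂ e^(−E₂/kT) / Z = 0.22448/3.7433 = 0.0600.

0.0600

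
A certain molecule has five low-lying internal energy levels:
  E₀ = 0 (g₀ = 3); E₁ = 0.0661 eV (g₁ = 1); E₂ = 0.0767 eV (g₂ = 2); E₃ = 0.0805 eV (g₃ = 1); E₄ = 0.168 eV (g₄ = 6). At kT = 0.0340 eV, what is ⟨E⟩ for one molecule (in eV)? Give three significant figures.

Eᵢ/kT = 0, 1.9441, 2.2559, 2.3676, 4.9412.
Z = Σ gᵢe^(−Eᵢ/kT) = 3·e^(−0) + 1·e^(−1.9441) + 2·e^(−2.2559) + 1·e^(−2.3676) + 6·e^(−4.9412) = 3.0000 + 0.14312 + 0.20956 + 0.093705 + 0.042876 = 3.4893.
⟨E⟩ = Σ Eᵢ gᵢe^(−Eᵢ/kT) / Z = (0·3.0000 + 0.0661·0.14312 + 0.0767·0.20956 + 0.0805·0.093705 + 0.168·0.042876) / 3.4893 = 0.0115 eV.

0.0115 eV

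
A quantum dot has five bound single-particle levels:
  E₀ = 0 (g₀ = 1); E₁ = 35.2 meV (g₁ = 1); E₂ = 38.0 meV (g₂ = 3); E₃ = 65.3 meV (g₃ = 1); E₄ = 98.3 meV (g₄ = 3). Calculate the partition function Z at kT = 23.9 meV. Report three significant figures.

Z = 1.96

Eᵢ/kT = 0, 1.4728, 1.5900, 2.7322, 4.1130.
Z = Σ gᵢe^(−Eᵢ/kT) = 1·e^(−0) + 1·e^(−1.4728) + 3·e^(−1.5900) + 1·e^(−2.7322) + 3·e^(−4.1130) = 1.0000 + 0.22928 + 0.61178 + 0.065076 + 0.049076 = 1.9552.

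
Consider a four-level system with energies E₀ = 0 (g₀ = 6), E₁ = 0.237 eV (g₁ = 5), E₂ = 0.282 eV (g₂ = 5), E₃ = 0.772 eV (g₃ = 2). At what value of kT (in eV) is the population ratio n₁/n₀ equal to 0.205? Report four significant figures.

n₁/n₀ = (g₁/g₀) exp[−(E₁−E₀)/kT] = 0.205.
⇒ (E₁−E₀)/kT = ln((5/6)/0.205) = ln(4.06504) = 1.40242.
kT = 0.237 eV / 1.40242 = 0.1690 eV.

0.1690 eV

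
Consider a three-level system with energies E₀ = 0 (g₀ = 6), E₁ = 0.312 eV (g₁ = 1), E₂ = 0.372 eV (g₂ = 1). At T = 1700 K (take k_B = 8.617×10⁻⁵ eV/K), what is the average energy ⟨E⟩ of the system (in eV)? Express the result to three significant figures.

0.0107 eV

k_BT = 8.617×10⁻⁵ × 1700 K = 0.14649 eV.
Eᵢ/kT = 0, 2.1298, 2.5394.
Z = Σ gᵢe^(−Eᵢ/kT) = 6·e^(−0) + 1·e^(−2.1298) + 1·e^(−2.5394) = 6.0000 + 0.11886 + 0.078914 = 6.1978.
⟨E⟩ = Σ Eᵢ gᵢe^(−Eᵢ/kT) / Z = (0·6.0000 + 0.312·0.11886 + 0.372·0.078914) / 6.1978 = 0.0107 eV.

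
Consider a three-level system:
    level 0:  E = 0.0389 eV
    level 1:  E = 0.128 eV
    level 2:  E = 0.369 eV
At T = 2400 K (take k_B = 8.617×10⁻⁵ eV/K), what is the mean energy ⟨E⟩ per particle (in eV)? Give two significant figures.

k_BT = 8.617×10⁻⁵ × 2400 K = 0.2068 eV.
Eᵢ/kT = 0.1881, 0.6190, 1.784.
Z = Σ e^(−Eᵢ/kT) = e^(−0.1881) + e^(−0.6190) + e^(−1.784) = 0.8285 + 0.5385 + 0.1680 = 1.535.
⟨E⟩ = Σ Eᵢ e^(−Eᵢ/kT) / Z = (0.0389·0.8285 + 0.128·0.5385 + 0.369·0.1680) / 1.535 = 0.11 eV.

0.11 eV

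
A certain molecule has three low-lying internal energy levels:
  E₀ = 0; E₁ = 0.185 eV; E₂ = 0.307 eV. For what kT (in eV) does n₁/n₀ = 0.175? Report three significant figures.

0.106 eV

n₁/n₀ = exp[−(E₁−E₀)/kT] = 0.175.
⇒ (E₁−E₀)/kT = ln(1/0.175) = ln(5.7143) = 1.7430.
kT = 0.185 eV / 1.7430 = 0.106 eV.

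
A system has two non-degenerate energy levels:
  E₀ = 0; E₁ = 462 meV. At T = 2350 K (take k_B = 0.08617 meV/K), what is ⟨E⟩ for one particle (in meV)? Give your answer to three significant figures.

42.8 meV

k_BT = 0.08617 × 2350 K = 202.50 meV.
Eᵢ/kT = 0, 2.2815.
Z = Σ e^(−Eᵢ/kT) = e^(−0) + e^(−2.2815) = 1.0000 + 0.10213 = 1.1021.
⟨E⟩ = Σ Eᵢ e^(−Eᵢ/kT) / Z = (0·1.0000 + 462·0.10213) / 1.1021 = 42.8 meV.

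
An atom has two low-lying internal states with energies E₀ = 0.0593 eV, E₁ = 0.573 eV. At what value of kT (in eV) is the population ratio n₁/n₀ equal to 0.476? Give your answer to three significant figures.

0.692 eV

n₁/n₀ = exp[−(E₁−E₀)/kT] = 0.476.
⇒ (E₁−E₀)/kT = ln(1/0.476) = ln(2.1008) = 0.74232.
kT = 0.5137 eV / 0.74232 = 0.692 eV.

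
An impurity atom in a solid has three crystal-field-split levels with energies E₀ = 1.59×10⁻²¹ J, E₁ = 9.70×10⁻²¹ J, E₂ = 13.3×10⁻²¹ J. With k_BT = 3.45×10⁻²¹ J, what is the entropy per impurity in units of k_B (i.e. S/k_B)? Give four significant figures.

0.4206

Eᵢ/kT = 0.460870, 2.81159, 3.85507.
Z = Σ e^(−Eᵢ/kT) = e^(−0.460870) + e^(−2.81159) + e^(−3.85507) = 0.630735 + 0.0601093 + 0.0211721 = 0.712016.
⟨E⟩ = Σ EᵢPᵢ = 2.62286 ×10⁻²¹ J.
S/k_B = ln Z + ⟨E⟩/kT = ln(0.712016) + 2.62286/3.45 = -0.339655 + 0.760249 = 0.4206.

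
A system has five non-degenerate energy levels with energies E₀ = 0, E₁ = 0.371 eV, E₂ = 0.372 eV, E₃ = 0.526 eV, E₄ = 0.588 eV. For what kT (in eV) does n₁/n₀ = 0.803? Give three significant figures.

1.69 eV

n₁/n₀ = exp[−(E₁−E₀)/kT] = 0.803.
⇒ (E₁−E₀)/kT = ln(1/0.803) = ln(1.2453) = 0.21938.
kT = 0.371 eV / 0.21938 = 1.69 eV.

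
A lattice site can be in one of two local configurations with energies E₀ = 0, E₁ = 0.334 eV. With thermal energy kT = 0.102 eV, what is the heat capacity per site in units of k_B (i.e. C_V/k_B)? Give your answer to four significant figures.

0.3766

Eᵢ/kT = 0, 3.27451.
Z = Σ e^(−Eᵢ/kT) = e^(−0) + e^(−3.27451) = 1.00000 + 0.0378354 = 1.03784.
⟨E⟩ = 0.0121763 eV, ⟨E²⟩ = 0.00406688 eV².
C_V/k_B = (⟨E²⟩ − ⟨E⟩²)/(kT)² = (0.00406688 − 0.000148262)/0.0104040 = 0.3766.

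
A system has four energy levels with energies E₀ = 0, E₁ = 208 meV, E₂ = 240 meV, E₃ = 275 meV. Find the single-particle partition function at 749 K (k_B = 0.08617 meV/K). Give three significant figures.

k_BT = 0.08617 × 749 K = 64.541 meV.
Eᵢ/kT = 0, 3.2228, 3.7186, 4.2609.
Z = Σ e^(−Eᵢ/kT) = e^(−0) + e^(−3.2228) + e^(−3.7186) + e^(−4.2609) = 1.0000 + 0.039843 + 0.024268 + 0.014110 = 1.0782.

Z = 1.08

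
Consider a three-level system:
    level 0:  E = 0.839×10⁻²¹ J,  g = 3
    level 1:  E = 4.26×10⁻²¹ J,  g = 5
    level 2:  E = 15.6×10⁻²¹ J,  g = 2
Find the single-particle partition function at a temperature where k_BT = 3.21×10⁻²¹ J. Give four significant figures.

Eᵢ/kT = 0.261371, 1.32710, 4.85981.
Z = Σ gᵢe^(−Eᵢ/kT) = 3·e^(−0.261371) + 5·e^(−1.32710) + 2·e^(−4.85981) = 2.30999 + 1.32623 + 0.0155039 = 3.65172.

Z = 3.652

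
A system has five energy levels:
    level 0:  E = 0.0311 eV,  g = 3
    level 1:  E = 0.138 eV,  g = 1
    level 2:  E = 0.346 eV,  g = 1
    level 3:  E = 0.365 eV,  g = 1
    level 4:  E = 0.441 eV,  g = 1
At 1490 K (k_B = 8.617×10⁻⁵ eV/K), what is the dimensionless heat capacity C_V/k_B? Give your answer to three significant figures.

0.418

k_BT = 8.617×10⁻⁵ × 1490 K = 0.12839 eV.
Eᵢ/kT = 0.24223, 1.0749, 2.6949, 2.8429, 3.4348.
Z = Σ gᵢe^(−Eᵢ/kT) = 3·e^(−0.24223) + 1·e^(−1.0749) + 1·e^(−2.6949) + 1·e^(−2.8429) + 1·e^(−3.4348) = 2.3546 + 0.34133 + 0.067549 + 0.058256 + 0.032232 = 2.8540.
⟨E⟩ = 0.062783 eV, ⟨E²⟩ = 0.010825 eV².
C_V/k_B = (⟨E²⟩ − ⟨E⟩²)/(kT)² = (0.010825 − 0.0039417)/0.016484 = 0.418.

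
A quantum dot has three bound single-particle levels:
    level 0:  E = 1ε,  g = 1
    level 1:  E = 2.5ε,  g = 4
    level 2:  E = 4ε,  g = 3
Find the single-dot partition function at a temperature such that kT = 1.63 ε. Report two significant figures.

Z = 1.7

Eᵢ/kT = 0.6135, 1.534, 2.454.
Z = Σ gᵢe^(−Eᵢ/kT) = 1·e^(−0.6135) + 4·e^(−1.534) + 3·e^(−2.454) = 0.5415 + 0.8627 + 0.2578 = 1.662.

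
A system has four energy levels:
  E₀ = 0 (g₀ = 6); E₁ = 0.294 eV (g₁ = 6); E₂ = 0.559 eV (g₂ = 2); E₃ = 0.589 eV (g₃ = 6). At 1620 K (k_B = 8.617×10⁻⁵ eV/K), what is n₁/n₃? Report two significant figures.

k_BT = 8.617×10⁻⁵ × 1620 K = 0.1396 eV.
n₁/n₃ = (g₁/g₃) exp[−(E₁−E₃)/kT] = (6/6) × exp(−(-0.295 eV)/(0.1396 eV)) = (6/6) × exp(2.113) = 8.3.

8.3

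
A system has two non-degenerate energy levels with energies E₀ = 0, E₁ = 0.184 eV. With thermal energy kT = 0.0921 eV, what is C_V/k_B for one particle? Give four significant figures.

Eᵢ/kT = 0, 1.99783.
Z = Σ e^(−Eᵢ/kT) = e^(−0) + e^(−1.99783) = 1.00000 + 0.135629 = 1.13563.
⟨E⟩ = 0.0219752 eV, ⟨E²⟩ = 0.00404344 eV².
C_V/k_B = (⟨E²⟩ − ⟨E⟩²)/(kT)² = (0.00404344 − 0.000482909)/0.00848241 = 0.4198.

0.4198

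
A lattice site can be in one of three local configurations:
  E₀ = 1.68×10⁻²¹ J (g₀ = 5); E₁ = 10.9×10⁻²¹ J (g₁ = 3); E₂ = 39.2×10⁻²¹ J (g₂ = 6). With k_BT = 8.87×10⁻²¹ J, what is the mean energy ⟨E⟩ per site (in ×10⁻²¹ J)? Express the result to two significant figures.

3.8 ×10⁻²¹ J

Eᵢ/kT = 0.1894, 1.229, 4.419.
Z = Σ gᵢe^(−Eᵢ/kT) = 5·e^(−0.1894) + 3·e^(−1.229) + 6·e^(−4.419) = 4.137 + 0.8778 + 0.07228 = 5.087.
⟨E⟩ = Σ Eᵢ gᵢe^(−Eᵢ/kT) / Z = (1.68·4.137 + 10.9·0.8778 + 39.2·0.07228) / 5.087 = 3.8 ×10⁻²¹ J.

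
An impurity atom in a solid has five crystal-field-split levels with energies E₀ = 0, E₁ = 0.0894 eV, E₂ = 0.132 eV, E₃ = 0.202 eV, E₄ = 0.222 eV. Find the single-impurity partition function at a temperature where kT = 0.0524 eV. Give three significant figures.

Z = 1.30

Eᵢ/kT = 0, 1.7061, 2.5191, 3.8550, 4.2366.
Z = Σ e^(−Eᵢ/kT) = e^(−0) + e^(−1.7061) + e^(−2.5191) + e^(−3.8550) + e^(−4.2366) = 1.0000 + 0.18157 + 0.080532 + 0.021174 + 0.014457 = 1.2977.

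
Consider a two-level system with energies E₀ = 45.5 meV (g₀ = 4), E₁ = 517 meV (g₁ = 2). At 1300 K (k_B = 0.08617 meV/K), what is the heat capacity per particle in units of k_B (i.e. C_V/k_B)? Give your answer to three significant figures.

k_BT = 0.08617 × 1300 K = 112.02 meV.
Eᵢ/kT = 0.40618, 4.6152.
Z = Σ gᵢe^(−Eᵢ/kT) = 4·e^(−0.40618) + 2·e^(−4.6152) = 2.6648 + 0.019800 = 2.6846.
⟨E⟩ = 48.978 meV, ⟨E²⟩ = 4026.3 meV².
C_V/k_B = (⟨E²⟩ − ⟨E⟩²)/(kT)² = (4026.3 − 2398.8)/12548 = 0.130.

0.130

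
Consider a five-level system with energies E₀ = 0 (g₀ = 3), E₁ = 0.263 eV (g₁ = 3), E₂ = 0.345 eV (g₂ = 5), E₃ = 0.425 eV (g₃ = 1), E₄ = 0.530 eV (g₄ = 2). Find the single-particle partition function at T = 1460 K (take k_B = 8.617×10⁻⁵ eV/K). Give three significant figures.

k_BT = 8.617×10⁻⁵ × 1460 K = 0.12581 eV.
Eᵢ/kT = 0, 2.0905, 2.7422, 3.3781, 4.2127.
Z = Σ gᵢe^(−Eᵢ/kT) = 3·e^(−0) + 3·e^(−2.0905) + 5·e^(−2.7422) + 1·e^(−3.3781) + 2·e^(−4.2127) = 3.0000 + 0.37088 + 0.32214 + 0.034112 + 0.029613 = 3.7567.

Z = 3.76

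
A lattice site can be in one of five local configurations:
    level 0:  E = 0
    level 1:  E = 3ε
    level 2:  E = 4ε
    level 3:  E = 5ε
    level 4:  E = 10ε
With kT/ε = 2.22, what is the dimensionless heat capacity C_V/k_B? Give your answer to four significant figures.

Eᵢ/kT = 0, 1.35135, 1.80180, 2.25225, 4.50450.
Z = Σ e^(−Eᵢ/kT) = e^(−0) + e^(−1.35135) + e^(−1.80180) + e^(−2.25225) + e^(−4.50450) = 1.00000 + 0.258891 + 0.165002 + 0.105162 + 0.0110591 = 1.54011.
⟨E⟩ = 1.34606 ε, ⟨E²⟩ = 5.65220 ε².
C_V/k_B = (⟨E²⟩ − ⟨E⟩²)/(kT)² = (5.65220 − 1.81188)/4.92840 = 0.7792.

0.7792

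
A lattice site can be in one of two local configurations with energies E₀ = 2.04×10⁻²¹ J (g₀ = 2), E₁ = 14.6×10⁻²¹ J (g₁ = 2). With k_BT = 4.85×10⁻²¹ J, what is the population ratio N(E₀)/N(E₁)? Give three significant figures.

13.3

n₀/n₁ = (g₀/g₁) exp[−(E₀−E₁)/kT] = (2/2) × exp(−(-12.56 ×10⁻²¹ J)/(4.85 ×10⁻²¹ J)) = (2/2) × exp(2.5897) = 13.3.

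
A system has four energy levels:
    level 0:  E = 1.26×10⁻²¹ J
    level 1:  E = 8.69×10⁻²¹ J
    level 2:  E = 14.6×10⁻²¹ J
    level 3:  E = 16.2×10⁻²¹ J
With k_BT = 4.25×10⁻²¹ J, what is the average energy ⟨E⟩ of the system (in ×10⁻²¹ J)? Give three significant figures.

3.12 ×10⁻²¹ J

Eᵢ/kT = 0.29647, 2.0447, 3.4353, 3.8118.
Z = Σ e^(−Eᵢ/kT) = e^(−0.29647) + e^(−2.0447) + e^(−3.4353) + e^(−3.8118) = 0.74344 + 0.12942 + 0.032216 + 0.022108 = 0.92718.
⟨E⟩ = Σ Eᵢ e^(−Eᵢ/kT) / Z = (1.26·0.74344 + 8.69·0.12942 + 14.6·0.032216 + 16.2·0.022108) / 0.92718 = 3.12 ×10⁻²¹ J.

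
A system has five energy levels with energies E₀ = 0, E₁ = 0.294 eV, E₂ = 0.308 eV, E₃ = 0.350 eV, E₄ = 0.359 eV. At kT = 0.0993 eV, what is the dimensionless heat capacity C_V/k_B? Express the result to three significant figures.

1.21

Eᵢ/kT = 0, 2.9607, 3.1017, 3.5247, 3.6153.
Z = Σ e^(−Eᵢ/kT) = e^(−0) + e^(−2.9607) + e^(−3.1017) + e^(−3.5247) + e^(−3.6153) = 1.0000 + 0.051783 + 0.044973 + 0.029461 + 0.026909 = 1.1531.
⟨E⟩ = 0.042535 eV, ⟨E²⟩ = 0.013719 eV².
C_V/k_B = (⟨E²⟩ − ⟨E⟩²)/(kT)² = (0.013719 − 0.0018092)/0.0098605 = 1.21.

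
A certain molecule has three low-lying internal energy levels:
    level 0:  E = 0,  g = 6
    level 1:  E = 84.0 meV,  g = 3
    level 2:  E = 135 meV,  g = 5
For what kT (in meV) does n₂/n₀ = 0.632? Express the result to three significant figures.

488 meV

n₂/n₀ = (g₂/g₀) exp[−(E₂−E₀)/kT] = 0.632.
⇒ (E₂−E₀)/kT = ln((5/6)/0.632) = ln(1.3186) = 0.27657.
kT = 135 meV / 0.27657 = 488 meV.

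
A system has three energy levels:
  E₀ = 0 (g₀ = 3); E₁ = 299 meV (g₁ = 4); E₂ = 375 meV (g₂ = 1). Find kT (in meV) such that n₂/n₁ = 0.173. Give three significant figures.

206 meV

n₂/n₁ = (g₂/g₁) exp[−(E₂−E₁)/kT] = 0.173.
⇒ (E₂−E₁)/kT = ln((1/4)/0.173) = ln(1.4451) = 0.36818.
kT = 76 meV / 0.36818 = 206 meV.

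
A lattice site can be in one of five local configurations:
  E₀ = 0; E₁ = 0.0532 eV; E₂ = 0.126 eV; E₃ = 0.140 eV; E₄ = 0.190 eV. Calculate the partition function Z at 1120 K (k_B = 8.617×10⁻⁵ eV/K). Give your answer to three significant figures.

k_BT = 8.617×10⁻⁵ × 1120 K = 0.096510 eV.
Eᵢ/kT = 0, 0.55124, 1.3056, 1.4506, 1.9687.
Z = Σ e^(−Eᵢ/kT) = e^(−0) + e^(−0.55124) + e^(−1.3056) + e^(−1.4506) + e^(−1.9687) = 1.0000 + 0.57623 + 0.27101 + 0.23443 + 0.13964 = 2.2213.

Z = 2.22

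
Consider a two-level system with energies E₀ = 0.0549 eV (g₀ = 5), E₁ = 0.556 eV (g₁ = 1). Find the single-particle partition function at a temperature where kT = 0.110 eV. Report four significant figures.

Eᵢ/kT = 0.499091, 5.05455.
Z = Σ gᵢe^(−Eᵢ/kT) = 5·e^(−0.499091) + 1·e^(−5.05455) = 3.03541 + 0.00638024 = 3.04179.

Z = 3.042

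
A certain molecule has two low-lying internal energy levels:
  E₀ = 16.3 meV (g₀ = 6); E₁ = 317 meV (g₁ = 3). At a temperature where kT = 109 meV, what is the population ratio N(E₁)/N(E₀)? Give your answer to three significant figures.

n₁/n₀ = (g₁/g₀) exp[−(E₁−E₀)/kT] = (3/6) × exp(−(300.7 meV)/(109 meV)) = (3/6) × exp(-2.7587) = 0.0317.

0.0317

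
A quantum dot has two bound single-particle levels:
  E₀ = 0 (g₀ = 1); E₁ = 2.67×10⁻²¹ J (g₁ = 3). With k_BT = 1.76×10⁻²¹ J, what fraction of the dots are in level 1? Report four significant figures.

Eᵢ/kT = 0, 1.51705.
Z = Σ gᵢe^(−Eᵢ/kT) = 1·e^(−0) + 3·e^(−1.51705) = 1.00000 + 0.658074 = 1.65807.
P₁ = g₁ e^(−E₁/kT) / Z = 0.658074/1.65807 = 0.3969.

0.3969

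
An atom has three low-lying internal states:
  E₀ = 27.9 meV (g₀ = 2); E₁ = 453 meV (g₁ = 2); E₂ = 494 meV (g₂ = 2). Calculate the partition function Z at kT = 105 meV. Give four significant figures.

Z = 1.578

Eᵢ/kT = 0.265714, 4.31429, 4.70476.
Z = Σ gᵢe^(−Eᵢ/kT) = 2·e^(−0.265714) + 2·e^(−4.31429) + 2·e^(−4.70476) = 1.53332 + 0.0267521 + 0.0181042 = 1.57818.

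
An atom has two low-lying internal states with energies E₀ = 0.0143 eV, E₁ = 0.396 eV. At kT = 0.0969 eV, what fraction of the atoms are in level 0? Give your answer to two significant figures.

Eᵢ/kT = 0.1476, 4.087.
Z = Σ e^(−Eᵢ/kT) = e^(−0.1476) + e^(−4.087) = 0.8628 + 0.01679 = 0.8796.
P₀ = e^(−E₀/kT) / Z = 0.8628/0.8796 = 0.98.

0.98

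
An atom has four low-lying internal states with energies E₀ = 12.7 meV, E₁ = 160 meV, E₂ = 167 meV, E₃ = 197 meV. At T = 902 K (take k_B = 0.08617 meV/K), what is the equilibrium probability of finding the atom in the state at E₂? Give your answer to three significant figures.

0.0995

k_BT = 0.08617 × 902 K = 77.725 meV.
Eᵢ/kT = 0.16340, 2.0585, 2.1486, 2.5346.
Z = Σ e^(−Eᵢ/kT) = e^(−0.16340) + e^(−2.0585) + e^(−2.1486) + e^(−2.5346) = 0.84925 + 0.12765 + 0.11665 + 0.079293 = 1.1728.
P₂ = e^(−E₂/kT) / Z = 0.11665/1.1728 = 0.0995.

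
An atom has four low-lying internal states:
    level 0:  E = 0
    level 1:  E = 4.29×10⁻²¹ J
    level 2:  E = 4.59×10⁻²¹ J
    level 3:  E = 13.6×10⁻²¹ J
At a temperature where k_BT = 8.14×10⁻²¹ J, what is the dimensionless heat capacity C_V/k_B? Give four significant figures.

0.2081

Eᵢ/kT = 0, 0.527027, 0.563882, 1.67076.
Z = Σ e^(−Eᵢ/kT) = e^(−0) + e^(−0.527027) + e^(−0.563882) + e^(−1.67076) = 1.00000 + 0.590357 + 0.568996 + 0.188104 = 2.34746.
⟨E⟩ = 3.28122, ⟨E²⟩ = 24.5561.
C_V/k_B = (⟨E²⟩ − ⟨E⟩²)/(kT)² = (24.5561 − 10.7664)/66.2596 = 0.2081.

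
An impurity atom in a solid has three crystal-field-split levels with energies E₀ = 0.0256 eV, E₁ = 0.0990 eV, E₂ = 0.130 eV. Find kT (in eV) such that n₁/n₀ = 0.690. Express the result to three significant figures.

0.198 eV

n₁/n₀ = exp[−(E₁−E₀)/kT] = 0.690.
⇒ (E₁−E₀)/kT = ln(1/0.690) = ln(1.4493) = 0.37108.
kT = 0.0734 eV / 0.37108 = 0.198 eV.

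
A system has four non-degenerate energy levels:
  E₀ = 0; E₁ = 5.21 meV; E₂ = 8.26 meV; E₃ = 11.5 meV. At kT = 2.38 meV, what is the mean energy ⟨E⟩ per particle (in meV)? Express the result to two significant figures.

Eᵢ/kT = 0, 2.189, 3.471, 4.832.
Z = Σ e^(−Eᵢ/kT) = e^(−0) + e^(−2.189) + e^(−3.471) + e^(−4.832) = 1.000 + 0.1120 + 0.03109 + 0.007971 = 1.151.
⟨E⟩ = Σ Eᵢ e^(−Eᵢ/kT) / Z = (0·1.000 + 5.21·0.1120 + 8.26·0.03109 + 11.5·0.007971) / 1.151 = 0.81 meV.

0.81 meV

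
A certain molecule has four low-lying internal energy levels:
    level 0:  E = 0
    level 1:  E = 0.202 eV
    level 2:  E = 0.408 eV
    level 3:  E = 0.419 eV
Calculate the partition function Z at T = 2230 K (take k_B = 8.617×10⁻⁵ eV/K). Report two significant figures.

k_BT = 8.617×10⁻⁵ × 2230 K = 0.1922 eV.
Eᵢ/kT = 0, 1.051, 2.123, 2.180.
Z = Σ e^(−Eᵢ/kT) = e^(−0) + e^(−1.051) + e^(−2.123) + e^(−2.180) = 1.000 + 0.3496 + 0.1197 + 0.1130 = 1.582.

Z = 1.6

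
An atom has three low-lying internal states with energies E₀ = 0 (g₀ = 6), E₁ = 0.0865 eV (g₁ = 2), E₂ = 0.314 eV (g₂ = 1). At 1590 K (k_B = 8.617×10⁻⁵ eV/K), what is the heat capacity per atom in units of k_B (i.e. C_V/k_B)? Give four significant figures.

0.1174

k_BT = 8.617×10⁻⁵ × 1590 K = 0.137010 eV.
Eᵢ/kT = 0, 0.631341, 2.29180.
Z = Σ gᵢe^(−Eᵢ/kT) = 6·e^(−0) + 2·e^(−0.631341) + 1·e^(−2.29180) = 6.00000 + 1.06376 + 0.101084 = 7.16484.
⟨E⟩ = 0.0172726 eV, ⟨E²⟩ = 0.00250191 eV².
C_V/k_B = (⟨E²⟩ − ⟨E⟩²)/(kT)² = (0.00250191 − 0.000298343)/0.0187717 = 0.1174.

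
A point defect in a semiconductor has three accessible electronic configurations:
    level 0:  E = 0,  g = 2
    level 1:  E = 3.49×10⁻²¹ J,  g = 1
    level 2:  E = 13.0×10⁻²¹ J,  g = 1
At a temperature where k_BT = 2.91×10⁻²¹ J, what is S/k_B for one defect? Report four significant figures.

1.017

Eᵢ/kT = 0, 1.19931, 4.46735.
Z = Σ gᵢe^(−Eᵢ/kT) = 2·e^(−0) + 1·e^(−1.19931) + 1·e^(−4.46735) = 2.00000 + 0.301402 + 0.0114777 = 2.31288.
⟨E⟩ = Σ EᵢPᵢ = 0.519311 ×10⁻²¹ J.
S/k_B = ln Z + ⟨E⟩/kT = ln(2.31288) + 0.519311/2.91 = 0.838494 + 0.178457 = 1.017.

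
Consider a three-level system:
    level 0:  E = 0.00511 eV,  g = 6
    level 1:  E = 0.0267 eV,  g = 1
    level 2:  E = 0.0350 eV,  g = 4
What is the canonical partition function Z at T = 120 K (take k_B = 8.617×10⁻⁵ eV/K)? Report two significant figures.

k_BT = 8.617×10⁻⁵ × 120 K = 0.01034 eV.
Eᵢ/kT = 0.4942, 2.582, 3.385.
Z = Σ gᵢe^(−Eᵢ/kT) = 6·e^(−0.4942) + 1·e^(−2.582) + 4·e^(−3.385) = 3.660 + 0.07562 + 0.1355 = 3.871.

Z = 3.9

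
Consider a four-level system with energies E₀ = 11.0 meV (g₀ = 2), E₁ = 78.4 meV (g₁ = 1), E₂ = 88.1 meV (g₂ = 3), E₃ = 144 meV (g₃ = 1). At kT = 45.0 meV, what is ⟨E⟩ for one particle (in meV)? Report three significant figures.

33.6 meV

Eᵢ/kT = 0.24444, 1.7422, 1.9578, 3.2000.
Z = Σ gᵢe^(−Eᵢ/kT) = 2·e^(−0.24444) + 1·e^(−1.7422) + 3·e^(−1.9578) + 1·e^(−3.2000) = 1.5663 + 0.17513 + 0.42351 + 0.040762 = 2.2057.
⟨E⟩ = Σ Eᵢ gᵢe^(−Eᵢ/kT) / Z = (11.0·1.5663 + 78.4·0.17513 + 88.1·0.42351 + 144·0.040762) / 2.2057 = 33.6 meV.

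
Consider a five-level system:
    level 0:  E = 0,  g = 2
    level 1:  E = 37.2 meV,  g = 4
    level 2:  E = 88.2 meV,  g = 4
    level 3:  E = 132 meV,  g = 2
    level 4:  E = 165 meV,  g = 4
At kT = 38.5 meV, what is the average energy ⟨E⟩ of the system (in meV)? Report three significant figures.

Eᵢ/kT = 0, 0.96623, 2.2909, 3.4286, 4.2857.
Z = Σ gᵢe^(−Eᵢ/kT) = 2·e^(−0) + 4·e^(−0.96623) + 4·e^(−2.2909) + 2·e^(−3.4286) + 4·e^(−4.2857) = 2.0000 + 1.5221 + 0.40470 + 0.064865 + 0.055056 = 4.0467.
⟨E⟩ = Σ Eᵢ gᵢe^(−Eᵢ/kT) / Z = (0·2.0000 + 37.2·1.5221 + 88.2·0.40470 + 132·0.064865 + 165·0.055056) / 4.0467 = 27.2 meV.

27.2 meV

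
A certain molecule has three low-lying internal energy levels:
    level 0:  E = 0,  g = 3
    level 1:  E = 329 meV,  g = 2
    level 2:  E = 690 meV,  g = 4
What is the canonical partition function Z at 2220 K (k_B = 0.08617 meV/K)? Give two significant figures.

Z = 3.5

k_BT = 0.08617 × 2220 K = 191.3 meV.
Eᵢ/kT = 0, 1.720, 3.607.
Z = Σ gᵢe^(−Eᵢ/kT) = 3·e^(−0) + 2·e^(−1.720) + 4·e^(−3.607) = 3.000 + 0.3581 + 0.1085 = 3.467.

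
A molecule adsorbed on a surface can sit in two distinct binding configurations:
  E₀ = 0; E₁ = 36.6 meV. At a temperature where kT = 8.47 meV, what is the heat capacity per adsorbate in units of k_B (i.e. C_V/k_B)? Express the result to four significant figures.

0.2416

Eᵢ/kT = 0, 4.32113.
Z = Σ e^(−Eᵢ/kT) = e^(−0) + e^(−4.32113) = 1.00000 + 0.0132849 = 1.01328.
⟨E⟩ = 0.479855 meV, ⟨E²⟩ = 17.5627 meV².
C_V/k_B = (⟨E²⟩ − ⟨E⟩²)/(kT)² = (17.5627 − 0.230261)/71.7409 = 0.2416.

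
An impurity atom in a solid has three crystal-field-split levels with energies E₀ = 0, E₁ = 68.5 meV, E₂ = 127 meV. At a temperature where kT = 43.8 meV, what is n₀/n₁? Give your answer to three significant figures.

n₀/n₁ = exp[−(E₀−E₁)/kT] = exp(−(-68.5 meV)/(43.8 meV)) = exp(1.5639) = 4.78.

4.78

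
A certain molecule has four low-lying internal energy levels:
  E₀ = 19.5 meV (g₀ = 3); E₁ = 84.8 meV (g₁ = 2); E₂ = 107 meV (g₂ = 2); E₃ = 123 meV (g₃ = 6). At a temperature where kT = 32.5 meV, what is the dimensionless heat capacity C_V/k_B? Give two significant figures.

1.0

Eᵢ/kT = 0.6000, 2.609, 3.292, 3.785.
Z = Σ gᵢe^(−Eᵢ/kT) = 3·e^(−0.6000) + 2·e^(−2.609) + 2·e^(−3.292) + 6·e^(−3.785) = 1.646 + 0.1472 + 0.07436 + 0.1363 = 2.004.
⟨E⟩ = 34.58 meV, ⟨E²⟩ = 2294 meV².
C_V/k_B = (⟨E²⟩ − ⟨E⟩²)/(kT)² = (2294 − 1196)/1056 = 1.0.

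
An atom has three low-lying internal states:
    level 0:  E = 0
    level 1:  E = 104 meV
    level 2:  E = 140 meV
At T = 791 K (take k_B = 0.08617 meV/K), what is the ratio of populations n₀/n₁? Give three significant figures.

4.60

k_BT = 0.08617 × 791 K = 68.160 meV.
n₀/n₁ = exp[−(E₀−E₁)/kT] = exp(−(-104 meV)/(68.160 meV)) = exp(1.5258) = 4.60.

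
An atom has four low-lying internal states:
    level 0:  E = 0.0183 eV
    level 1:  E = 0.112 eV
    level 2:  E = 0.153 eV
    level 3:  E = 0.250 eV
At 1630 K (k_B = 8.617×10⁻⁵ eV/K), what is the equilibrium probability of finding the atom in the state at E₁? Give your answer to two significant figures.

0.25

k_BT = 8.617×10⁻⁵ × 1630 K = 0.1405 eV.
Eᵢ/kT = 0.1302, 0.7972, 1.089, 1.779.
Z = Σ e^(−Eᵢ/kT) = e^(−0.1302) + e^(−0.7972) + e^(−1.089) + e^(−1.779) = 0.8779 + 0.4506 + 0.3366 + 0.1688 = 1.834.
P₁ = e^(−E₁/kT) / Z = 0.4506/1.834 = 0.25.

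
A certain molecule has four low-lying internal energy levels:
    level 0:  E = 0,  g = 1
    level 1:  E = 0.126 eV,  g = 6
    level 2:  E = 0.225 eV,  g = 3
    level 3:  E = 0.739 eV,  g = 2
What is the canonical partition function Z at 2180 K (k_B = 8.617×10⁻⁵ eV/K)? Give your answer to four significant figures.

Z = 5.013

k_BT = 8.617×10⁻⁵ × 2180 K = 0.187851 eV.
Eᵢ/kT = 0, 0.670744, 1.19776, 3.93397.
Z = Σ gᵢe^(−Eᵢ/kT) = 1·e^(−0) + 6·e^(−0.670744) + 3·e^(−1.19776) + 2·e^(−3.93397) = 1.00000 + 3.06797 + 0.905609 + 0.0391317 = 5.01271.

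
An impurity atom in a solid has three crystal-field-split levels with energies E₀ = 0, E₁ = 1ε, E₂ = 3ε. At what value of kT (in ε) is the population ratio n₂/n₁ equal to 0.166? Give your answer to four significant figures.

n₂/n₁ = exp[−(E₂−E₁)/kT] = 0.166.
⇒ (E₂−E₁)/kT = ln(1/0.166) = ln(6.02410) = 1.79577.
kT = 2ε / 1.79577 = 1.114 ε.

1.114 ε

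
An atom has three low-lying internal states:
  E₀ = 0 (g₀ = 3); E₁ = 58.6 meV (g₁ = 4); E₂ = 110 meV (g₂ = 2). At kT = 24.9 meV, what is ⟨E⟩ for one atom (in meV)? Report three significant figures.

7.32 meV

Eᵢ/kT = 0, 2.3534, 4.4177.
Z = Σ gᵢe^(−Eᵢ/kT) = 3·e^(−0) + 4·e^(−2.3534) + 2·e^(−4.4177) = 3.0000 + 0.38018 + 0.024124 = 3.4043.
⟨E⟩ = Σ Eᵢ gᵢe^(−Eᵢ/kT) / Z = (0·3.0000 + 58.6·0.38018 + 110·0.024124) / 3.4043 = 7.32 meV.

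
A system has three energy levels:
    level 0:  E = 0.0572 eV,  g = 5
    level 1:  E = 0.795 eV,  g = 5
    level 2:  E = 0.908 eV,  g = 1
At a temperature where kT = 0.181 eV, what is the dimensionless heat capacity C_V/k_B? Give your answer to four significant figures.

0.3104

Eᵢ/kT = 0.316022, 4.39227, 5.01657.
Z = Σ gᵢe^(−Eᵢ/kT) = 5·e^(−0.316022) + 5·e^(−4.39227) + 1·e^(−5.01657) = 3.64522 + 0.0618631 + 0.00662722 = 3.71371.
⟨E⟩ = 0.0710086 eV, ⟨E²⟩ = 0.0152111 eV².
C_V/k_B = (⟨E²⟩ − ⟨E⟩²)/(kT)² = (0.0152111 − 0.00504222)/0.0327610 = 0.3104.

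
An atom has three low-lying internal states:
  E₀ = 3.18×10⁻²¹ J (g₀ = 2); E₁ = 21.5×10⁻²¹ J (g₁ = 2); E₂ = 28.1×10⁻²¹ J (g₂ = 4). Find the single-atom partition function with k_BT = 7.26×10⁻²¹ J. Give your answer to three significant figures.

Eᵢ/kT = 0.43802, 2.9614, 3.8705.
Z = Σ gᵢe^(−Eᵢ/kT) = 2·e^(−0.43802) + 2·e^(−2.9614) + 4·e^(−3.8705) = 1.2906 + 0.10349 + 0.083392 = 1.4775.

Z = 1.48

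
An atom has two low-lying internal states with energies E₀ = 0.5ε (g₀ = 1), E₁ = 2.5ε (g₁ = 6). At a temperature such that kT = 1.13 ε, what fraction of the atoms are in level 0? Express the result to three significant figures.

Eᵢ/kT = 0.44248, 2.2124.
Z = Σ gᵢe^(−Eᵢ/kT) = 1·e^(−0.44248) + 6·e^(−2.2124) = 0.64244 + 0.65663 = 1.2991.
P₀ = g₀ e^(−E₀/kT) / Z = 0.64244/1.2991 = 0.495.

0.495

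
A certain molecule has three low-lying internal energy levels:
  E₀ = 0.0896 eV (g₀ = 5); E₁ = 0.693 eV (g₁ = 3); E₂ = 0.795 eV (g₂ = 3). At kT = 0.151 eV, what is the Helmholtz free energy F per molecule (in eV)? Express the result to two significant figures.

-0.16 eV

Eᵢ/kT = 0.5934, 4.589, 5.265.
Z = Σ gᵢe^(−Eᵢ/kT) = 5·e^(−0.5934) + 3·e^(−4.589) + 3·e^(−5.265) = 2.762 + 0.03049 + 0.01551 = 2.808.
F = −kT ln Z = −0.151 × ln(2.808) = −0.151 × 1.032 = -0.16 eV.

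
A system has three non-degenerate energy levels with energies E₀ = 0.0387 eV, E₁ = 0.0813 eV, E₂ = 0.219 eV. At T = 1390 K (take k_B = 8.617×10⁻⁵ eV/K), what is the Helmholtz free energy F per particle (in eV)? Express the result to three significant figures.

-0.0396 eV

k_BT = 8.617×10⁻⁵ × 1390 K = 0.11978 eV.
Eᵢ/kT = 0.32309, 0.67874, 1.8284.
Z = Σ e^(−Eᵢ/kT) = e^(−0.32309) + e^(−0.67874) + e^(−1.8284) = 0.72391 + 0.50726 + 0.16067 = 1.3918.
F = −kT ln Z = −0.11978 × ln(1.3918) = −0.11978 × 0.33060 = -0.0396 eV.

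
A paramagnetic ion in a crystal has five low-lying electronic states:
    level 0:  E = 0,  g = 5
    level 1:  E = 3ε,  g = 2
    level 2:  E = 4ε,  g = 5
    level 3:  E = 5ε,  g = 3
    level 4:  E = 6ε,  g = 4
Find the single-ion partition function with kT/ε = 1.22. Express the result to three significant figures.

Eᵢ/kT = 0, 2.4590, 3.2787, 4.0984, 4.9180.
Z = Σ gᵢe^(−Eᵢ/kT) = 5·e^(−0) + 2·e^(−2.4590) + 5·e^(−3.2787) + 3·e^(−4.0984) + 4·e^(−4.9180) = 5.0000 + 0.17104 + 0.18839 + 0.049798 + 0.029255 = 5.4385.

Z = 5.44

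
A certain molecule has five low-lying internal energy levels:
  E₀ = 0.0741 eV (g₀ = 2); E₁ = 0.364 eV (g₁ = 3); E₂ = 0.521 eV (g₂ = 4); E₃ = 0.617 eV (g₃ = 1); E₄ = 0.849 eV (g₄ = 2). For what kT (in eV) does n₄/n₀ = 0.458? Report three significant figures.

n₄/n₀ = (g₄/g₀) exp[−(E₄−E₀)/kT] = 0.458.
⇒ (E₄−E₀)/kT = ln((2/2)/0.458) = ln(2.1834) = 0.78088.
kT = 0.7749 eV / 0.78088 = 0.992 eV.

0.992 eV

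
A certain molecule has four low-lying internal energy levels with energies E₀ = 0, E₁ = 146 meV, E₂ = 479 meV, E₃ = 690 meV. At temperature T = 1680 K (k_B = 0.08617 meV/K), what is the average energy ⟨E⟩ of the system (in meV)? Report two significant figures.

k_BT = 0.08617 × 1680 K = 144.8 meV.
Eᵢ/kT = 0, 1.008, 3.308, 4.765.
Z = Σ e^(−Eᵢ/kT) = e^(−0) + e^(−1.008) + e^(−3.308) + e^(−4.765) = 1.000 + 0.3649 + 0.03659 + 0.008523 = 1.410.
⟨E⟩ = Σ Eᵢ e^(−Eᵢ/kT) / Z = (0·1.000 + 146·0.3649 + 479·0.03659 + 690·0.008523) / 1.410 = 54 meV.

54 meV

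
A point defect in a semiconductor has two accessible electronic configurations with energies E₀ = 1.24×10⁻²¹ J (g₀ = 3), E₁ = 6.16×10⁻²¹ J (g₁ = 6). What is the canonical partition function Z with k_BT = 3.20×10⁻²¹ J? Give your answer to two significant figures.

Eᵢ/kT = 0.3875, 1.925.
Z = Σ gᵢe^(−Eᵢ/kT) = 3·e^(−0.3875) + 6·e^(−1.925) = 2.036 + 0.8753 = 2.911.

Z = 2.9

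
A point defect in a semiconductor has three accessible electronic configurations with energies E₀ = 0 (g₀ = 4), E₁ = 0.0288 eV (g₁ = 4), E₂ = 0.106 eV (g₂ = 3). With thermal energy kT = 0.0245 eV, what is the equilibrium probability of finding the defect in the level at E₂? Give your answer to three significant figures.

0.00752

Eᵢ/kT = 0, 1.1755, 4.3265.
Z = Σ gᵢe^(−Eᵢ/kT) = 4·e^(−0) + 4·e^(−1.1755) + 3·e^(−4.3265) = 4.0000 + 1.2347 + 0.039641 = 5.2743.
P₂ = g₂ e^(−E₂/kT) / Z = 0.039641/5.2743 = 0.00752.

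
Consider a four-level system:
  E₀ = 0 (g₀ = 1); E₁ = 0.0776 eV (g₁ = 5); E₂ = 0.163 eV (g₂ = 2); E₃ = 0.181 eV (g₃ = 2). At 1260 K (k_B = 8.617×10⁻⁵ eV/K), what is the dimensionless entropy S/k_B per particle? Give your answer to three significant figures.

k_BT = 8.617×10⁻⁵ × 1260 K = 0.10857 eV.
Eᵢ/kT = 0, 0.71475, 1.5013, 1.6671.
Z = Σ gᵢe^(−Eᵢ/kT) = 1·e^(−0) + 5·e^(−0.71475) + 2·e^(−1.5013) + 2·e^(−1.6671) = 1.0000 + 2.4466 + 0.44568 + 0.37759 = 4.2699.
⟨E⟩ = Σ EᵢPᵢ = 0.077483 eV.
S/k_B = ln Z + ⟨E⟩/kT = ln(4.2699) + 0.077483/0.10857 = 1.4516 + 0.71367 = 2.17.

2.17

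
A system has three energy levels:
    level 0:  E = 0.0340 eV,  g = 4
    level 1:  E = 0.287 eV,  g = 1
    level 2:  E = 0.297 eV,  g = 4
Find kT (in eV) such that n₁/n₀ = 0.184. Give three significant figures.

0.825 eV

n₁/n₀ = (g₁/g₀) exp[−(E₁−E₀)/kT] = 0.184.
⇒ (E₁−E₀)/kT = ln((1/4)/0.184) = ln(1.3587) = 0.30653.
kT = 0.2530 eV / 0.30653 = 0.825 eV.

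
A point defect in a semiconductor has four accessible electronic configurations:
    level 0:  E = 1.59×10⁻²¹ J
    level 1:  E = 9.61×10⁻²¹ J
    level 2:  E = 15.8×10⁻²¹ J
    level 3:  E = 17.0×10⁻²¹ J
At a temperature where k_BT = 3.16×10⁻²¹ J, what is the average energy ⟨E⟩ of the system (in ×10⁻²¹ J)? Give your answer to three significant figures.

Eᵢ/kT = 0.50316, 3.0411, 5.0000, 5.3797.
Z = Σ e^(−Eᵢ/kT) = e^(−0.50316) + e^(−3.0411) + e^(−5.0000) + e^(−5.3797) = 0.60462 + 0.047782 + 0.0067379 + 0.0046092 = 0.66375.
⟨E⟩ = Σ Eᵢ e^(−Eᵢ/kT) / Z = (1.59·0.60462 + 9.61·0.047782 + 15.8·0.0067379 + 17.0·0.0046092) / 0.66375 = 2.42 ×10⁻²¹ J.

2.42 ×10⁻²¹ J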